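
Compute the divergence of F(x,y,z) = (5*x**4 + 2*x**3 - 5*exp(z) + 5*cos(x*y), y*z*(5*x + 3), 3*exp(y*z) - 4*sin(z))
20*x**3 + 6*x**2 + 3*y*exp(y*z) - 5*y*sin(x*y) + z*(5*x + 3) - 4*cos(z)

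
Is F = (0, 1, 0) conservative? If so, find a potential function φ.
Yes, F is conservative. φ = y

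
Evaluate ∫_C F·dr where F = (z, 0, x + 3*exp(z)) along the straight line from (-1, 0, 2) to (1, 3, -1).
-3*exp(2) + 1 + 3*exp(-1)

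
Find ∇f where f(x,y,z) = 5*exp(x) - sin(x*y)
(-y*cos(x*y) + 5*exp(x), -x*cos(x*y), 0)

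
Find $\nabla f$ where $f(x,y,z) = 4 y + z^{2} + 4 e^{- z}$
(0, 4, 2*z - 4*exp(-z))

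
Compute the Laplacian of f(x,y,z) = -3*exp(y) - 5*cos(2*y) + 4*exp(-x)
-3*exp(y) + 20*cos(2*y) + 4*exp(-x)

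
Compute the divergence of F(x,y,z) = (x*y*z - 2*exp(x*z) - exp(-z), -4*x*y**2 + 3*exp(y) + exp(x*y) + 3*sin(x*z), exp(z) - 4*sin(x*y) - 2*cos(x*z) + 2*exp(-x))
-8*x*y + x*exp(x*y) + 2*x*sin(x*z) + y*z - 2*z*exp(x*z) + 3*exp(y) + exp(z)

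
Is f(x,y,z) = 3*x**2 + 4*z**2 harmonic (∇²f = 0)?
No, ∇²f = 14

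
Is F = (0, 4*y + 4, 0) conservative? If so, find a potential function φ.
Yes, F is conservative. φ = 2*y*(y + 2)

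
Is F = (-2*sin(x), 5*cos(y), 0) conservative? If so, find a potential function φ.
Yes, F is conservative. φ = 5*sin(y) + 2*cos(x)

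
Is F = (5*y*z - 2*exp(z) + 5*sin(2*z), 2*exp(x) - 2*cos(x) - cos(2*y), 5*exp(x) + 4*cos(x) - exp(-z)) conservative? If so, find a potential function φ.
No, ∇×F = (0, 5*y - 5*exp(x) - 2*exp(z) + 4*sin(x) + 10*cos(2*z), -5*z + 2*exp(x) + 2*sin(x)) ≠ 0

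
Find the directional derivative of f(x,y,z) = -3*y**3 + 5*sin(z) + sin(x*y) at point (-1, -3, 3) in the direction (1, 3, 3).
9*sqrt(19)*(-27 + cos(3))/19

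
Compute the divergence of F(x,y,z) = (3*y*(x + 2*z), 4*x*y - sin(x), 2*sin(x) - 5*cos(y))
4*x + 3*y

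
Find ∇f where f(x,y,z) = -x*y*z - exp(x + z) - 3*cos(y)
(-y*z - exp(x + z), -x*z + 3*sin(y), -x*y - exp(x + z))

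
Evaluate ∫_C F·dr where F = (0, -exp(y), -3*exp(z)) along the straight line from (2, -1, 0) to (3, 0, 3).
-3*exp(3) + exp(-1) + 2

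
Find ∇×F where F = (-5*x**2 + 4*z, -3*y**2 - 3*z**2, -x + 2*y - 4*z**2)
(6*z + 2, 5, 0)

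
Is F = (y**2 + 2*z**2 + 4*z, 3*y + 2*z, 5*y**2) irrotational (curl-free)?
No, ∇×F = (10*y - 2, 4*z + 4, -2*y)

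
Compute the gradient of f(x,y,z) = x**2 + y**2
(2*x, 2*y, 0)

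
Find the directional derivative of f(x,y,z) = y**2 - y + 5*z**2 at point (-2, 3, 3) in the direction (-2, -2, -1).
-40/3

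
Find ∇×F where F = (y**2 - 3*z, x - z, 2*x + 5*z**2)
(1, -5, 1 - 2*y)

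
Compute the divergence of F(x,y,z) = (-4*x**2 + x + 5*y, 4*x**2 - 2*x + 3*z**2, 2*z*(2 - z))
-8*x - 4*z + 5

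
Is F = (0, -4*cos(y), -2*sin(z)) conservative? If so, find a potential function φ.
Yes, F is conservative. φ = -4*sin(y) + 2*cos(z)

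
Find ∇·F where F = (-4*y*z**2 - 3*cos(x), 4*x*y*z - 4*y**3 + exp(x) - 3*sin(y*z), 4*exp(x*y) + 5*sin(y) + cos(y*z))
4*x*z - 12*y**2 - y*sin(y*z) - 3*z*cos(y*z) + 3*sin(x)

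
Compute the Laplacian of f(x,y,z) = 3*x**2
6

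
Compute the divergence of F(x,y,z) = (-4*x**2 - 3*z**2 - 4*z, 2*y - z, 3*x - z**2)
-8*x - 2*z + 2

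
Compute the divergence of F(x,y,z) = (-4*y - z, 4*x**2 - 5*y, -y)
-5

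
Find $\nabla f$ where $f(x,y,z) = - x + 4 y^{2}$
(-1, 8*y, 0)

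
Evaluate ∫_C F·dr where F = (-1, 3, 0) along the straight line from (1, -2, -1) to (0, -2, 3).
1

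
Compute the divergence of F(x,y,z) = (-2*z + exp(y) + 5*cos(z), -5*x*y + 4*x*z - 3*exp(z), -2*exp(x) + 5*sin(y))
-5*x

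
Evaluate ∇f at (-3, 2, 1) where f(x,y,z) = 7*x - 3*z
(7, 0, -3)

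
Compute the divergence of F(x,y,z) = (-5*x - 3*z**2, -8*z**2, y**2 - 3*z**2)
-6*z - 5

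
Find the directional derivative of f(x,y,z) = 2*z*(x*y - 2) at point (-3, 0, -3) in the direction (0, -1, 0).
-18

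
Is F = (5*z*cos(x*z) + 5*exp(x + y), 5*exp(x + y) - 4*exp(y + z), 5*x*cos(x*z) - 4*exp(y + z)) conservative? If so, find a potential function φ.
Yes, F is conservative. φ = 5*exp(x + y) - 4*exp(y + z) + 5*sin(x*z)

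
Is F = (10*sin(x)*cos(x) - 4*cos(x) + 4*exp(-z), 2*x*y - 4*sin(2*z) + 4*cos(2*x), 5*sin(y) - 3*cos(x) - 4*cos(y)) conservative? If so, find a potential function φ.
No, ∇×F = (4*sin(y) + 5*cos(y) + 8*cos(2*z), -3*sin(x) - 4*exp(-z), 2*y - 8*sin(2*x)) ≠ 0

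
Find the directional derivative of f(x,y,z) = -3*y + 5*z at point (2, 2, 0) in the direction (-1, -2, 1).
11*sqrt(6)/6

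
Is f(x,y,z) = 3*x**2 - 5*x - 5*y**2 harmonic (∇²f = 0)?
No, ∇²f = -4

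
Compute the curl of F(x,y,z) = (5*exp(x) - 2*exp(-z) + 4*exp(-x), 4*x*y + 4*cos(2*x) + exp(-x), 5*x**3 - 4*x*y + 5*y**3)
(-4*x + 15*y**2, -15*x**2 + 4*y + 2*exp(-z), 4*y - 8*sin(2*x) - exp(-x))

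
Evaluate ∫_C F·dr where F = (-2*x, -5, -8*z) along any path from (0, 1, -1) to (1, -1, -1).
9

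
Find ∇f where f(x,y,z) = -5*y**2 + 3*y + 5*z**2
(0, 3 - 10*y, 10*z)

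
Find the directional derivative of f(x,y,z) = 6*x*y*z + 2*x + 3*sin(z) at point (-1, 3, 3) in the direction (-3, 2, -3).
-3*sqrt(22)*(3*cos(3) + 50)/22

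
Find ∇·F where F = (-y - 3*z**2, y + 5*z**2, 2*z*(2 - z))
5 - 4*z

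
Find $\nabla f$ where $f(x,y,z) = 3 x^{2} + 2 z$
(6*x, 0, 2)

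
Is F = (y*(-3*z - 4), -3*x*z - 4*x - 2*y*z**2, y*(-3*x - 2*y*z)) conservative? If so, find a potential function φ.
Yes, F is conservative. φ = y*(-3*x*z - 4*x - y*z**2)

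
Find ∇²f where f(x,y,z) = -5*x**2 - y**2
-12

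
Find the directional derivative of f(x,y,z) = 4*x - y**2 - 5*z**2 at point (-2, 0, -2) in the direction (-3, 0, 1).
4*sqrt(10)/5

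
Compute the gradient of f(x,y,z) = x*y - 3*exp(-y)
(y, x + 3*exp(-y), 0)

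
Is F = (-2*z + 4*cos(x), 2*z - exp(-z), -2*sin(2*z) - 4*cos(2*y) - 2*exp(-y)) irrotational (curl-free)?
No, ∇×F = (8*sin(2*y) - 2 - exp(-z) + 2*exp(-y), -2, 0)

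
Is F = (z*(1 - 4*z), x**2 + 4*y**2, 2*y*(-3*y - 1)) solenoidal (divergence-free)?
No, ∇·F = 8*y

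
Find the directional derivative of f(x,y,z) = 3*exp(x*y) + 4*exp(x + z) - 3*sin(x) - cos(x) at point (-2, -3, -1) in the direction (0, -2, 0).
6*exp(6)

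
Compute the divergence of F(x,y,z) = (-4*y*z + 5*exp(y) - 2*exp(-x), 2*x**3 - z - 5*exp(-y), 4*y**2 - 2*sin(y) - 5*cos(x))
5*exp(-y) + 2*exp(-x)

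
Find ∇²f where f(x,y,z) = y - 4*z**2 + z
-8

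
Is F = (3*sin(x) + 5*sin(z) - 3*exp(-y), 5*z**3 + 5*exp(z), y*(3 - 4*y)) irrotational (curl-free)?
No, ∇×F = (-8*y - 15*z**2 - 5*exp(z) + 3, 5*cos(z), -3*exp(-y))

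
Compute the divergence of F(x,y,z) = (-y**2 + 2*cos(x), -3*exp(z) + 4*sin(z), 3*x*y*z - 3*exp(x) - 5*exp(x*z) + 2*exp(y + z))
3*x*y - 5*x*exp(x*z) + 2*exp(y + z) - 2*sin(x)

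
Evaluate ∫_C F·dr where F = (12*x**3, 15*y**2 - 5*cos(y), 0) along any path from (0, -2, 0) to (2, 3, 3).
-5*sin(2) - 5*sin(3) + 223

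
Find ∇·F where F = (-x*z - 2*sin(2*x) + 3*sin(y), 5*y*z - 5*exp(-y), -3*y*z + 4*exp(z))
-3*y + 4*z + 4*exp(z) - 4*cos(2*x) + 5*exp(-y)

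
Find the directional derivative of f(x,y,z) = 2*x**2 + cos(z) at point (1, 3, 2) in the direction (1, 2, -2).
2*sin(2)/3 + 4/3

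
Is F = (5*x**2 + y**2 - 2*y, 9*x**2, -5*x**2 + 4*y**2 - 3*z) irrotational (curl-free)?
No, ∇×F = (8*y, 10*x, 18*x - 2*y + 2)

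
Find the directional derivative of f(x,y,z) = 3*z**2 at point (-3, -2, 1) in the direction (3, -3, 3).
2*sqrt(3)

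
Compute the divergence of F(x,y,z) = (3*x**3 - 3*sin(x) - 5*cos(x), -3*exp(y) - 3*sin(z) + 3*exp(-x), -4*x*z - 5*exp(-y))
9*x**2 - 4*x - 3*exp(y) + 5*sin(x) - 3*cos(x)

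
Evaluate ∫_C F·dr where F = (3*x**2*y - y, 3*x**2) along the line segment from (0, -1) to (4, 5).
312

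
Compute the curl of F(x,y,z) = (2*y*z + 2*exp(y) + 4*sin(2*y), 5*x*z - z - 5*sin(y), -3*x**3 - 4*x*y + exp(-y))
(-9*x + 1 - exp(-y), 9*x**2 + 6*y, 3*z - 2*exp(y) - 8*cos(2*y))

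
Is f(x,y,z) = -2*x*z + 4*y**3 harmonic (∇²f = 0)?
No, ∇²f = 24*y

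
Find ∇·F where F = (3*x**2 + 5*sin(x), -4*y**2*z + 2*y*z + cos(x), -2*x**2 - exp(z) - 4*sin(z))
6*x - 8*y*z + 2*z - exp(z) + 5*cos(x) - 4*cos(z)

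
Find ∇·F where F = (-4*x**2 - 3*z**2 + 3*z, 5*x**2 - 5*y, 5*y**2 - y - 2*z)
-8*x - 7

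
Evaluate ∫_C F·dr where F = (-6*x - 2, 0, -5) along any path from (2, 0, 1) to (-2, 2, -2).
23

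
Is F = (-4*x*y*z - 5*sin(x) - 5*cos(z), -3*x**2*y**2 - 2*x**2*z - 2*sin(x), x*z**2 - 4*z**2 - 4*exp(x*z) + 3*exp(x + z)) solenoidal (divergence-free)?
No, ∇·F = -6*x**2*y + 2*x*z - 4*x*exp(x*z) - 4*y*z - 8*z + 3*exp(x + z) - 5*cos(x)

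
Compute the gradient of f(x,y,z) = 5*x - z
(5, 0, -1)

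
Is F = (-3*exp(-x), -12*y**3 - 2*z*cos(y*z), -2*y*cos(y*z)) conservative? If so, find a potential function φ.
Yes, F is conservative. φ = -3*y**4 - 2*sin(y*z) + 3*exp(-x)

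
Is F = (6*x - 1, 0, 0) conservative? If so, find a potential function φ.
Yes, F is conservative. φ = x*(3*x - 1)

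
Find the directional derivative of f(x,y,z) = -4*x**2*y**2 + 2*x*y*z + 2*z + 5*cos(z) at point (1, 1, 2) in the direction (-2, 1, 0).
4*sqrt(5)/5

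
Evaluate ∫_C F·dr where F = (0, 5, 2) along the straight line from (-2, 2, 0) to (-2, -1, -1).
-17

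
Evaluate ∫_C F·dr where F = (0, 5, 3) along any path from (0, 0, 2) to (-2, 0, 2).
0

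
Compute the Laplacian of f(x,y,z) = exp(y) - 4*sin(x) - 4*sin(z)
exp(y) + 4*sin(x) + 4*sin(z)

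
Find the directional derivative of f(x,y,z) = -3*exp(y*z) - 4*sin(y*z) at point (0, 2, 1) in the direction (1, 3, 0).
-3*sqrt(10)*(4*cos(2) + 3*exp(2))/10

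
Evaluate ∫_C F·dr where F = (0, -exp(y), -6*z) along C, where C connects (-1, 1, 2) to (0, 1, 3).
-15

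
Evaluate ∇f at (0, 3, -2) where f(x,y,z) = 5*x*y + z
(15, 0, 1)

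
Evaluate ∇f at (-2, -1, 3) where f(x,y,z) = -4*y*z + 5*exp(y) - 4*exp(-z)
(0, -12 + 5*exp(-1), 4*exp(-3) + 4)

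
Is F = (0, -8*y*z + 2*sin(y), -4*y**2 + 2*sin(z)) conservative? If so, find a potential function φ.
Yes, F is conservative. φ = -4*y**2*z - 2*cos(y) - 2*cos(z)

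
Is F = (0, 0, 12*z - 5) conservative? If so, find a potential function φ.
Yes, F is conservative. φ = z*(6*z - 5)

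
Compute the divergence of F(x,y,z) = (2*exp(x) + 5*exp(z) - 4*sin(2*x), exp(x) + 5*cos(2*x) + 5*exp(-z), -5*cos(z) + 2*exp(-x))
2*exp(x) + 5*sin(z) - 8*cos(2*x)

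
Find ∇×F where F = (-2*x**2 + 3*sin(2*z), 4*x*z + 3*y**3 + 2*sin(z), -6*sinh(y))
(-4*x - 2*cos(z) - 6*cosh(y), 6*cos(2*z), 4*z)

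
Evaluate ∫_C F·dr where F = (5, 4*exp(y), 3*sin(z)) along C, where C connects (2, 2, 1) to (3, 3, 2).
-4*exp(2) - 3*cos(2) + 3*cos(1) + 5 + 4*exp(3)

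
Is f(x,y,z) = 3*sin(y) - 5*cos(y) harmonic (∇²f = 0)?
No, ∇²f = -3*sin(y) + 5*cos(y)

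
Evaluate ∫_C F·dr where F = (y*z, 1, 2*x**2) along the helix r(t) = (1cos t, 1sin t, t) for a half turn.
pi*(4 - pi)/4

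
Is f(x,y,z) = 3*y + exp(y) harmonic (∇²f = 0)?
No, ∇²f = exp(y)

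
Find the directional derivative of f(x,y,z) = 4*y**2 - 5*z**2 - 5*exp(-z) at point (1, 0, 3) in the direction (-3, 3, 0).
0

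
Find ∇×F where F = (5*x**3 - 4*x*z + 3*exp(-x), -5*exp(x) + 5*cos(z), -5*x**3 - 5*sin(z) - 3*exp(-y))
(5*sin(z) + 3*exp(-y), x*(15*x - 4), -5*exp(x))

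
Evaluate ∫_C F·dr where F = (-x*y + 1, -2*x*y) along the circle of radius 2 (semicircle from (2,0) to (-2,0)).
-44/3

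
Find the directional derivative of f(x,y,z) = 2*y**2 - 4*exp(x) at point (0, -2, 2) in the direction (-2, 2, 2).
-4*sqrt(3)/3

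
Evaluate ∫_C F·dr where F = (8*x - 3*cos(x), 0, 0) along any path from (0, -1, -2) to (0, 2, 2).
0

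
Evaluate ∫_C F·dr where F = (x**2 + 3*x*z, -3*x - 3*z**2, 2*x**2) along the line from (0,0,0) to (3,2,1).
13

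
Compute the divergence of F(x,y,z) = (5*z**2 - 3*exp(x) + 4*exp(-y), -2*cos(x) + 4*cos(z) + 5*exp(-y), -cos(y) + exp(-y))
-3*exp(x) - 5*exp(-y)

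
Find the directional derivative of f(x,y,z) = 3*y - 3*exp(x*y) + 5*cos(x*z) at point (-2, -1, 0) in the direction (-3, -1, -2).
3*sqrt(14)*(-5*exp(2) - 1)/14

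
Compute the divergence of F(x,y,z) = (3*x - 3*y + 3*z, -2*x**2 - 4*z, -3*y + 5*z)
8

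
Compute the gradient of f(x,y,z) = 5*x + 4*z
(5, 0, 4)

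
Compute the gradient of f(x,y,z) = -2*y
(0, -2, 0)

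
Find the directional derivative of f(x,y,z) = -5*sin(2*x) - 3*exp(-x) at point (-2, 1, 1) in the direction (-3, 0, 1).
sqrt(10)*(-9*exp(2)/10 + 3*cos(4))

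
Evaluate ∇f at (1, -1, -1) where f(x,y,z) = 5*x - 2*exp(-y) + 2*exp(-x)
(5 - 2*exp(-1), 2*E, 0)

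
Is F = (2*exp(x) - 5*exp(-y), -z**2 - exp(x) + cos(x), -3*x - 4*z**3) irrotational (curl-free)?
No, ∇×F = (2*z, 3, -exp(x) - sin(x) - 5*exp(-y))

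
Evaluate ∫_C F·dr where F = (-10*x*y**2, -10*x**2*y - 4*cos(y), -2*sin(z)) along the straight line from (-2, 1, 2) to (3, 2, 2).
-160 - 4*sin(2) + 4*sin(1)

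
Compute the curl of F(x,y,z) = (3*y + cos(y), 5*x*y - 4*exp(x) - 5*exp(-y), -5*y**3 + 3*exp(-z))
(-15*y**2, 0, 5*y - 4*exp(x) + sin(y) - 3)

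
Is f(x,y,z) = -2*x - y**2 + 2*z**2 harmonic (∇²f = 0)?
No, ∇²f = 2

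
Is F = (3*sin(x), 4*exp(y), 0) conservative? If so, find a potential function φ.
Yes, F is conservative. φ = 4*exp(y) - 3*cos(x)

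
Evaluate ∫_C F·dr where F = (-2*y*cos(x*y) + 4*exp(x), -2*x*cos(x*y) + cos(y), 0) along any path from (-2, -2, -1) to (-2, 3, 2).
2*sin(4) + 2*sin(6) + sin(3) + sin(2)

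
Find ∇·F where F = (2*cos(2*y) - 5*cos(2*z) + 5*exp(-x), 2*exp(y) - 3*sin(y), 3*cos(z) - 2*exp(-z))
2*exp(y) - 3*sin(z) - 3*cos(y) + 2*exp(-z) - 5*exp(-x)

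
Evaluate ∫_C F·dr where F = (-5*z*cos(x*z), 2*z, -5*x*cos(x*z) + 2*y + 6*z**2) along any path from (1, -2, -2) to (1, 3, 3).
-5*sin(2) - 5*sin(3) + 80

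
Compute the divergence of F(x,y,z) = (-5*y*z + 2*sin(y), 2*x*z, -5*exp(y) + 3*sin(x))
0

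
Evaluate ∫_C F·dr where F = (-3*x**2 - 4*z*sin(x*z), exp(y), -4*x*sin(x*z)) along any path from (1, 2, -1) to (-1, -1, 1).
-exp(2) + exp(-1) + 2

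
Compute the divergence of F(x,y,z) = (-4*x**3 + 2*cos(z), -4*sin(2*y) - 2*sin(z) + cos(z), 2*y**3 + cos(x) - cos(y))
-12*x**2 - 8*cos(2*y)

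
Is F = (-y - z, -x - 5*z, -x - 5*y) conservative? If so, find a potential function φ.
Yes, F is conservative. φ = -x*y - x*z - 5*y*z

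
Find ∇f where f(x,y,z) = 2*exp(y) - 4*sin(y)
(0, 2*exp(y) - 4*cos(y), 0)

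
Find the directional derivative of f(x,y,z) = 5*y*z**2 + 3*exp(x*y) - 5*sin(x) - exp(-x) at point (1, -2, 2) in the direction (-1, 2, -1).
sqrt(6)*(-E + 12 + 5*exp(2)*cos(1) + 80*exp(2))*exp(-2)/6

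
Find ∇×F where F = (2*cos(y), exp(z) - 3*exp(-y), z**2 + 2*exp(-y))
(-exp(z) - 2*exp(-y), 0, 2*sin(y))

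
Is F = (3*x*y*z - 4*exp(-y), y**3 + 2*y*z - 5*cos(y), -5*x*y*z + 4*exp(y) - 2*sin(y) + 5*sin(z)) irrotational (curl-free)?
No, ∇×F = (-5*x*z - 2*y + 4*exp(y) - 2*cos(y), y*(3*x + 5*z), -3*x*z - 4*exp(-y))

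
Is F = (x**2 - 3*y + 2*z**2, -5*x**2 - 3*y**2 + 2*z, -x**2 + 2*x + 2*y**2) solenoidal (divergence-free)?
No, ∇·F = 2*x - 6*y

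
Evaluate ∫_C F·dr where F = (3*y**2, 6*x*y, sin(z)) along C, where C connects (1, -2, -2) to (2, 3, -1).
-cos(1) + cos(2) + 42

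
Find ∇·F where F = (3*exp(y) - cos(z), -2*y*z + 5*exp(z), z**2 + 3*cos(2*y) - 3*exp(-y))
0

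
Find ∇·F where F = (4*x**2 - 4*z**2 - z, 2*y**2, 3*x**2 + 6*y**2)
8*x + 4*y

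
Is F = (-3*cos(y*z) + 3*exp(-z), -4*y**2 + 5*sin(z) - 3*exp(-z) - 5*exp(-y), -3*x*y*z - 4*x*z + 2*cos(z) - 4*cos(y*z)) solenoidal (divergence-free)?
No, ∇·F = -3*x*y - 4*x + 4*y*sin(y*z) - 8*y - 2*sin(z) + 5*exp(-y)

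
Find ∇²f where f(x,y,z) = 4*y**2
8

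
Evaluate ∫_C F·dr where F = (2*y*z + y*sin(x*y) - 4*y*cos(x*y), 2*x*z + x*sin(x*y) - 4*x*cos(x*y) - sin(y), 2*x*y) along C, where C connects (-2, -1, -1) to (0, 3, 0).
cos(3) - cos(1) + cos(2) + 3 + 4*sin(2)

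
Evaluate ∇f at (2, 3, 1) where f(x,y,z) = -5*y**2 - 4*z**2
(0, -30, -8)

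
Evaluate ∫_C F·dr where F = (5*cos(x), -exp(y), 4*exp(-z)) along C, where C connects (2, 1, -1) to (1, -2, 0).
-5*sin(2) - 4 - exp(-2) + 5*sin(1) + 5*E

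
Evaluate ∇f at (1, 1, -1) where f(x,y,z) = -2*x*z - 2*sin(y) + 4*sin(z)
(2, -2*cos(1), -2 + 4*cos(1))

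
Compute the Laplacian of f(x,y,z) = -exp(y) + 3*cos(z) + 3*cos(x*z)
-3*x**2*cos(x*z) - 3*z**2*cos(x*z) - exp(y) - 3*cos(z)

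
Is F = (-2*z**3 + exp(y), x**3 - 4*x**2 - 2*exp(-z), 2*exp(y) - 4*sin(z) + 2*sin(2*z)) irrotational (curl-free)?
No, ∇×F = (2*exp(y) - 2*exp(-z), -6*z**2, 3*x**2 - 8*x - exp(y))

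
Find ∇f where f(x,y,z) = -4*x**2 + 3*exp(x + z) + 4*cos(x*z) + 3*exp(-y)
(-8*x - 4*z*sin(x*z) + 3*exp(x + z), -3*exp(-y), -4*x*sin(x*z) + 3*exp(x + z))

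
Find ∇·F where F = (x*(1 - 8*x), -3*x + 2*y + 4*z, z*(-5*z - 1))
-16*x - 10*z + 2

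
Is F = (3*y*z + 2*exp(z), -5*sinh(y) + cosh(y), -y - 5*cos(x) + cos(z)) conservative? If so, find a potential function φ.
No, ∇×F = (-1, 3*y + 2*exp(z) - 5*sin(x), -3*z) ≠ 0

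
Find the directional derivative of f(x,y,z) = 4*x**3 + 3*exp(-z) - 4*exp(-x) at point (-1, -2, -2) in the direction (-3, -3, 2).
3*sqrt(22)*(-exp(2) - 6 - 2*E)/11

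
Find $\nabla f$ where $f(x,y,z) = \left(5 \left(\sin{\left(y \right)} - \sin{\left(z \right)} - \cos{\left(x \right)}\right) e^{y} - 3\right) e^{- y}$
(5*sin(x), 5*cos(y) + 3*exp(-y), -5*cos(z))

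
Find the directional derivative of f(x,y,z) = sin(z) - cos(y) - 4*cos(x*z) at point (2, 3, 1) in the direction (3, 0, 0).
4*sin(2)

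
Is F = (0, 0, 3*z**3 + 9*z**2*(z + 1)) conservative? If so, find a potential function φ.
Yes, F is conservative. φ = 3*z**3*(z + 1)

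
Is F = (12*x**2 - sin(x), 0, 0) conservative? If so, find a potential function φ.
Yes, F is conservative. φ = 4*x**3 + cos(x)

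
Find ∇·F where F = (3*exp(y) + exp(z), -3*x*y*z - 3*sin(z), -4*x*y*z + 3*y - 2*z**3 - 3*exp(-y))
-4*x*y - 3*x*z - 6*z**2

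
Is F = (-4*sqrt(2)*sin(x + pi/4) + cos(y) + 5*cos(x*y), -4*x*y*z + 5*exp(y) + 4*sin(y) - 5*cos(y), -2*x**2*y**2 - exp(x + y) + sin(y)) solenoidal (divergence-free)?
No, ∇·F = -4*x*z - 5*y*sin(x*y) + 5*exp(y) + 5*sin(y) + 4*cos(y) - 4*sqrt(2)*cos(x + pi/4)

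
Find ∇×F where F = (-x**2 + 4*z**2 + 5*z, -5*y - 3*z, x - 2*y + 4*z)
(1, 8*z + 4, 0)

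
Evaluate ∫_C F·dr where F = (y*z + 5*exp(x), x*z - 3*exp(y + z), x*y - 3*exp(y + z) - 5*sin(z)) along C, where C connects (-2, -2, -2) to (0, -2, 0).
-8*exp(-2) + 3*exp(-4) - 5*cos(2) + 18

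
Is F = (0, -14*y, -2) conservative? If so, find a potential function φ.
Yes, F is conservative. φ = -7*y**2 - 2*z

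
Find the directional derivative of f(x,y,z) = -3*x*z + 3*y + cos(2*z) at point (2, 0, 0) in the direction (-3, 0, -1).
3*sqrt(10)/5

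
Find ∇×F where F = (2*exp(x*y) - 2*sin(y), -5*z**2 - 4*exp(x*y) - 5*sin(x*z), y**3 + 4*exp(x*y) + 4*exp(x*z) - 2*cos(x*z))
(4*x*exp(x*y) + 5*x*cos(x*z) + 3*y**2 + 10*z, -4*y*exp(x*y) - 4*z*exp(x*z) - 2*z*sin(x*z), -2*x*exp(x*y) - 4*y*exp(x*y) - 5*z*cos(x*z) + 2*cos(y))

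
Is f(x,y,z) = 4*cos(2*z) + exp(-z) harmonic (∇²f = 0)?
No, ∇²f = -16*cos(2*z) + exp(-z)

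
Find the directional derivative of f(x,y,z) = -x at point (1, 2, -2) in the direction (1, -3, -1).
-sqrt(11)/11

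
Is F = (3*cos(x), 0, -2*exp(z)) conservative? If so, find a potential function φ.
Yes, F is conservative. φ = -2*exp(z) + 3*sin(x)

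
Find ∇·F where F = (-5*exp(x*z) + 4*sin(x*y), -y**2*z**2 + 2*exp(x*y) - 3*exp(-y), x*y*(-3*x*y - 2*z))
-2*x*y + 2*x*exp(x*y) - 2*y*z**2 + 4*y*cos(x*y) - 5*z*exp(x*z) + 3*exp(-y)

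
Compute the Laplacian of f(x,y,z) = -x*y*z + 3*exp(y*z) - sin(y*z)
(y**2 + z**2)*(3*exp(y*z) + sin(y*z))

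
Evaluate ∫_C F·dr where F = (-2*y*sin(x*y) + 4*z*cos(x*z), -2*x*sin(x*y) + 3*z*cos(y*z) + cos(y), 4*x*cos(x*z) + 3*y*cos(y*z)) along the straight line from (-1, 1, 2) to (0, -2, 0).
-2*cos(1) - sin(1) + 2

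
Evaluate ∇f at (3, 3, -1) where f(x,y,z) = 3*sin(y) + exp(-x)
(-exp(-3), 3*cos(3), 0)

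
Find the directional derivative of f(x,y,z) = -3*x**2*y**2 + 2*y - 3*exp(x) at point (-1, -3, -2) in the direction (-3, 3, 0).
sqrt(2)*(3 - 34*E)*exp(-1)/2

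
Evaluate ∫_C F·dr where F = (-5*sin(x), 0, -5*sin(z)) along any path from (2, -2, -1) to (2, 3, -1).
0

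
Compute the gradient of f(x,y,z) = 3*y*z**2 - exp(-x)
(exp(-x), 3*z**2, 6*y*z)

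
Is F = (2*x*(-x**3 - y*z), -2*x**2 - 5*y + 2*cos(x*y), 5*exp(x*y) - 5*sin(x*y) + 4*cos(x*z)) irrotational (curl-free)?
No, ∇×F = (5*x*(exp(x*y) - cos(x*y)), -2*x*y - 5*y*exp(x*y) + 5*y*cos(x*y) + 4*z*sin(x*z), 2*x*z - 4*x - 2*y*sin(x*y))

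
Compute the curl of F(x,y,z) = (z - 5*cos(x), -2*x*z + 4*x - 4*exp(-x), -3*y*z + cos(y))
(2*x - 3*z - sin(y), 1, -2*z + 4 + 4*exp(-x))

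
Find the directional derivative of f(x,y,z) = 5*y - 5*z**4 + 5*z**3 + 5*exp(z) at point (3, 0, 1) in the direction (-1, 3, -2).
5*sqrt(14)*(5 - 2*E)/14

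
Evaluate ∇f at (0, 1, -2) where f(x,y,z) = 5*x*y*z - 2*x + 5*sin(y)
(-12, 5*cos(1), 0)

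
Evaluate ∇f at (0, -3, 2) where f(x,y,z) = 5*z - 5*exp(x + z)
(-5*exp(2), 0, 5 - 5*exp(2))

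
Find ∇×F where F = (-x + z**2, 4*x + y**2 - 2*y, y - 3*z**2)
(1, 2*z, 4)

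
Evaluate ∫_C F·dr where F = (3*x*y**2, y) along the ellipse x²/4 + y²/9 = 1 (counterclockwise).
0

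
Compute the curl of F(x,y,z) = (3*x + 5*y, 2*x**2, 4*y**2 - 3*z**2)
(8*y, 0, 4*x - 5)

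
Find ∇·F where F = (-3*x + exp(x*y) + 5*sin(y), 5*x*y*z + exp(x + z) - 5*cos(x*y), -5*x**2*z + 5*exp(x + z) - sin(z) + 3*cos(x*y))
-5*x**2 + 5*x*z + 5*x*sin(x*y) + y*exp(x*y) + 5*exp(x + z) - cos(z) - 3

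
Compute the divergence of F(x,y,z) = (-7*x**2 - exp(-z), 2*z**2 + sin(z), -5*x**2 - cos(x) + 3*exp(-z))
-14*x - 3*exp(-z)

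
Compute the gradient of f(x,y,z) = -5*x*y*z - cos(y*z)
(-5*y*z, z*(-5*x + sin(y*z)), y*(-5*x + sin(y*z)))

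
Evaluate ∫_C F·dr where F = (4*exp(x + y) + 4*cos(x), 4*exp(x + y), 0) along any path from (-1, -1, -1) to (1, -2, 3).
-4*exp(-2) + 4*exp(-1) + 8*sin(1)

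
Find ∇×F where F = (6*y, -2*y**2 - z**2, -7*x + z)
(2*z, 7, -6)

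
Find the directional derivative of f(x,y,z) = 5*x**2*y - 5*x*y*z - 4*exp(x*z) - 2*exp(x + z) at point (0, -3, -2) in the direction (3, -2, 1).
sqrt(14)*(-33*exp(2) - 4)*exp(-2)/7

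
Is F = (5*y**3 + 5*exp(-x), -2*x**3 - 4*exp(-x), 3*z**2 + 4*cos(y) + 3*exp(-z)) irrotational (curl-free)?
No, ∇×F = (-4*sin(y), 0, -6*x**2 - 15*y**2 + 4*exp(-x))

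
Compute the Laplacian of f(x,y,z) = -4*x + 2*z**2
4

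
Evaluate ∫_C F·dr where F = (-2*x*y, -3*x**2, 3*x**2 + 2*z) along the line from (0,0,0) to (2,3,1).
-15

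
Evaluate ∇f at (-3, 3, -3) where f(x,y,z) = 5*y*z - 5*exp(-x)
(5*exp(3), -15, 15)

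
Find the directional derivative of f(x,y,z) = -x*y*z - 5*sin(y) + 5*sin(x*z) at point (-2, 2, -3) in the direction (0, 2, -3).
2*sqrt(13)*(-12 - 5*cos(2) + 15*cos(6))/13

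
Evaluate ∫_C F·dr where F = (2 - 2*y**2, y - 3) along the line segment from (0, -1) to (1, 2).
-15/2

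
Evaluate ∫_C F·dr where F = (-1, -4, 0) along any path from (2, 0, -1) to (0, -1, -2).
6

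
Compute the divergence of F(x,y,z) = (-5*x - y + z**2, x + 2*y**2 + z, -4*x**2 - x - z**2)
4*y - 2*z - 5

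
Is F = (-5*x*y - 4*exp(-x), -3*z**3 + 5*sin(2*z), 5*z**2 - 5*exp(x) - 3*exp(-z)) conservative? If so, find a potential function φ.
No, ∇×F = (9*z**2 - 10*cos(2*z), 5*exp(x), 5*x) ≠ 0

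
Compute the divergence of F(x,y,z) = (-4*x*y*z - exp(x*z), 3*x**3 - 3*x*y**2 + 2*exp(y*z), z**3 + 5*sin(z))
-6*x*y - 4*y*z + 3*z**2 - z*exp(x*z) + 2*z*exp(y*z) + 5*cos(z)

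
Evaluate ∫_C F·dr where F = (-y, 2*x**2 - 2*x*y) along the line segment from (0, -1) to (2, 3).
-14/3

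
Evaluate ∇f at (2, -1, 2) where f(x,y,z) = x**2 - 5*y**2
(4, 10, 0)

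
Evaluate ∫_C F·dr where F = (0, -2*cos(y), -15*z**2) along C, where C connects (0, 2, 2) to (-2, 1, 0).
-2*sin(1) + 2*sin(2) + 40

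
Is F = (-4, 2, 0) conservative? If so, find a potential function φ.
Yes, F is conservative. φ = -4*x + 2*y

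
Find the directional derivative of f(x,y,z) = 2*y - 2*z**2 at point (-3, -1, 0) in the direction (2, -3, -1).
-3*sqrt(14)/7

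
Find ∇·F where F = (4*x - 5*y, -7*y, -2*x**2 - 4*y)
-3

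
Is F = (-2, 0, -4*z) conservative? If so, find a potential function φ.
Yes, F is conservative. φ = -2*x - 2*z**2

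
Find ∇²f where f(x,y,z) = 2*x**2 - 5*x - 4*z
4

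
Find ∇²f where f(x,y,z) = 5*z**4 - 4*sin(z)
60*z**2 + 4*sin(z)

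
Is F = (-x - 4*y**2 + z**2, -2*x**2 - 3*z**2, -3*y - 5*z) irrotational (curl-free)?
No, ∇×F = (6*z - 3, 2*z, -4*x + 8*y)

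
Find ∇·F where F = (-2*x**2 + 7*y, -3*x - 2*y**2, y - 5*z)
-4*x - 4*y - 5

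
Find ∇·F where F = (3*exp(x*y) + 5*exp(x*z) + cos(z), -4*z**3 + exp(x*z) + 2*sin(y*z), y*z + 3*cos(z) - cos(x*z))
x*sin(x*z) + 3*y*exp(x*y) + y + 5*z*exp(x*z) + 2*z*cos(y*z) - 3*sin(z)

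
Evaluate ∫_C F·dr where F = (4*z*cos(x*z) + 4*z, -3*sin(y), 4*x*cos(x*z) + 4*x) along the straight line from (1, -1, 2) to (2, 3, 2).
-4*sin(2) + 4*sin(4) + 3*cos(3) - 3*cos(1) + 8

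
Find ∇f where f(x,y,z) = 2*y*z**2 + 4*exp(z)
(0, 2*z**2, 4*y*z + 4*exp(z))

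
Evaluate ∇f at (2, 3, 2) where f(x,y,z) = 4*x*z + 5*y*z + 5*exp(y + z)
(8, 10 + 5*exp(5), 23 + 5*exp(5))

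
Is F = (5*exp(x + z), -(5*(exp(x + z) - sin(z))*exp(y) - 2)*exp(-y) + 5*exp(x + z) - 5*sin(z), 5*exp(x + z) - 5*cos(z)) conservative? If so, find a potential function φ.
Yes, F is conservative. φ = (5*(exp(x + z) - sin(z))*exp(y) - 2)*exp(-y)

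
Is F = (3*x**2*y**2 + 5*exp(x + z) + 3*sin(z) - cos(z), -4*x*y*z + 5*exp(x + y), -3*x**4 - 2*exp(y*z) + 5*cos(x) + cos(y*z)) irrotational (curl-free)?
No, ∇×F = (4*x*y - 2*z*exp(y*z) - z*sin(y*z), 12*x**3 + 5*exp(x + z) + 5*sin(x) + sin(z) + 3*cos(z), -6*x**2*y - 4*y*z + 5*exp(x + y))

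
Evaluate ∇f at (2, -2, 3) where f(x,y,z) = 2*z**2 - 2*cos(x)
(2*sin(2), 0, 12)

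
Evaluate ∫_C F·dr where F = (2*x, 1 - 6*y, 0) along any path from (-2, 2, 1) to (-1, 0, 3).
7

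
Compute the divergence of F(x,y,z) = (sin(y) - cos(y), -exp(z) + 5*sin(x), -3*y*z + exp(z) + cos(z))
-3*y + exp(z) - sin(z)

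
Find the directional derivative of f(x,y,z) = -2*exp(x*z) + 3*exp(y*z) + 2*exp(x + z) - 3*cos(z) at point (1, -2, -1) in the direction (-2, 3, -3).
sqrt(22)*(-10*E + 2 + 9*E*sin(1) + 9*exp(3))*exp(-1)/22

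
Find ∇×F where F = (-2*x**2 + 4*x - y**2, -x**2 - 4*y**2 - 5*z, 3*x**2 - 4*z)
(5, -6*x, -2*x + 2*y)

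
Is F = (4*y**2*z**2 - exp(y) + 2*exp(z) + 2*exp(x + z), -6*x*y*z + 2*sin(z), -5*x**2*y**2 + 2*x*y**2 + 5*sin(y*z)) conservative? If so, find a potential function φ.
No, ∇×F = (-10*x**2*y + 10*x*y + 5*z*cos(y*z) - 2*cos(z), 10*x*y**2 + 8*y**2*z - 2*y**2 + 2*exp(z) + 2*exp(x + z), -8*y*z**2 - 6*y*z + exp(y)) ≠ 0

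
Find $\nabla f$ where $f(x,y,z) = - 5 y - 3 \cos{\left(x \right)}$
(3*sin(x), -5, 0)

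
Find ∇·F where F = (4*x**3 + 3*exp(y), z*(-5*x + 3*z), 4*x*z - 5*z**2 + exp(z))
12*x**2 + 4*x - 10*z + exp(z)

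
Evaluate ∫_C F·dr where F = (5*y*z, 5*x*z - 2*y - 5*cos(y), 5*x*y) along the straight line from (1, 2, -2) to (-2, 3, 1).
-15 - 5*sin(3) + 5*sin(2)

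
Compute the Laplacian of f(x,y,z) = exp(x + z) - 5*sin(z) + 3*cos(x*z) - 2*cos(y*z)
-3*x**2*cos(x*z) + 2*y**2*cos(y*z) - 3*z**2*cos(x*z) + 2*z**2*cos(y*z) + 2*exp(x + z) + 5*sin(z)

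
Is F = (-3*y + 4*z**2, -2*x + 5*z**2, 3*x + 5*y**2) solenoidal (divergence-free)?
Yes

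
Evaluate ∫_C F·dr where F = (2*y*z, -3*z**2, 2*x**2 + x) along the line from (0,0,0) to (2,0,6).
22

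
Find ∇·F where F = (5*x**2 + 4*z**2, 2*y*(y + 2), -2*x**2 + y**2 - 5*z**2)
10*x + 4*y - 10*z + 4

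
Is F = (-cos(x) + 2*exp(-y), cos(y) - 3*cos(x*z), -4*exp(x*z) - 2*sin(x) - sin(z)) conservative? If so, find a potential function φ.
No, ∇×F = (-3*x*sin(x*z), 4*z*exp(x*z) + 2*cos(x), 3*z*sin(x*z) + 2*exp(-y)) ≠ 0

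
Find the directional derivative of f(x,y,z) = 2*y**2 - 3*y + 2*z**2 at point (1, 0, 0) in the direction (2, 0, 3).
0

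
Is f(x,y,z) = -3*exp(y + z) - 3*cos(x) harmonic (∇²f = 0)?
No, ∇²f = -6*exp(y + z) + 3*cos(x)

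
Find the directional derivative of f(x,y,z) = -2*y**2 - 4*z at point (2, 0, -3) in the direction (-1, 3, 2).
-4*sqrt(14)/7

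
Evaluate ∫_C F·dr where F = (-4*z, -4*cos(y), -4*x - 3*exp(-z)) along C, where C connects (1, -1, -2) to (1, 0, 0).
-3*exp(2) - 5 - 4*sin(1)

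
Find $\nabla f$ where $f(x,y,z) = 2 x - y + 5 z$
(2, -1, 5)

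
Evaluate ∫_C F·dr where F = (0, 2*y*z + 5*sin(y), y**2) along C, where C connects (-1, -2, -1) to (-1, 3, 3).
5*cos(2) - 5*cos(3) + 31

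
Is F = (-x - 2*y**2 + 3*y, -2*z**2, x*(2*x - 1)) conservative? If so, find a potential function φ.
No, ∇×F = (4*z, 1 - 4*x, 4*y - 3) ≠ 0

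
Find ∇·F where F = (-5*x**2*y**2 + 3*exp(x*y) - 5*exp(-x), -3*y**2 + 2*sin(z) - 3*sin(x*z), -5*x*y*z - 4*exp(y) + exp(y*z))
(y*(-10*x*y - 5*x + 3*exp(x*y) + exp(y*z) - 6)*exp(x) + 5)*exp(-x)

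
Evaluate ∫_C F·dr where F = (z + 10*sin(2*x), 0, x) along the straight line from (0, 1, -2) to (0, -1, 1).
0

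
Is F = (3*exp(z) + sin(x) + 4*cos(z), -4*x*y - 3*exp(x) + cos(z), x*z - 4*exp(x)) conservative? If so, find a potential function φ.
No, ∇×F = (sin(z), -z + 4*exp(x) + 3*exp(z) - 4*sin(z), -4*y - 3*exp(x)) ≠ 0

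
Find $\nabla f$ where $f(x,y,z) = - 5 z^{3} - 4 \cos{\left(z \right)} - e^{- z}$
(0, 0, -15*z**2 + 4*sin(z) + exp(-z))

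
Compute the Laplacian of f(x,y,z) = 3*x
0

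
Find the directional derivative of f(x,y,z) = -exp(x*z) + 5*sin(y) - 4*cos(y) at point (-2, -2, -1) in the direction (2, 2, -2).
sqrt(3)*(-exp(2) - 4*sin(2) + 5*cos(2))/3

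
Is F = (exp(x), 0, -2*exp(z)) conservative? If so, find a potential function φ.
Yes, F is conservative. φ = exp(x) - 2*exp(z)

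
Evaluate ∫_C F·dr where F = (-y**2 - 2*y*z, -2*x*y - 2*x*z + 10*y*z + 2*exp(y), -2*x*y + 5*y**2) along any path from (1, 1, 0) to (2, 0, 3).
3 - 2*E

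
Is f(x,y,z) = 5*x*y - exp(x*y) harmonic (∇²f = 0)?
No, ∇²f = (-x**2 - y**2)*exp(x*y)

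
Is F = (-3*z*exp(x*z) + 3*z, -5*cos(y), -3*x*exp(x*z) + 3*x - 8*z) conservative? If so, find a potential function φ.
Yes, F is conservative. φ = 3*x*z - 4*z**2 - 3*exp(x*z) - 5*sin(y)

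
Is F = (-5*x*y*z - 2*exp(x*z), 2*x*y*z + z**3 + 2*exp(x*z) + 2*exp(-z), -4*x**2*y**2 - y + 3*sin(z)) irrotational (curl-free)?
No, ∇×F = (-8*x**2*y - 2*x*y - 2*x*exp(x*z) - 3*z**2 - 1 + 2*exp(-z), x*(8*y**2 - 5*y - 2*exp(x*z)), z*(5*x + 2*y + 2*exp(x*z)))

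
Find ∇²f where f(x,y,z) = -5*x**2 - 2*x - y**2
-12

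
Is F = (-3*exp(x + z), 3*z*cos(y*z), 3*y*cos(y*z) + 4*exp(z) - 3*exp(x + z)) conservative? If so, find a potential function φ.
Yes, F is conservative. φ = 4*exp(z) - 3*exp(x + z) + 3*sin(y*z)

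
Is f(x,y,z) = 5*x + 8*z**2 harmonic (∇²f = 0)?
No, ∇²f = 16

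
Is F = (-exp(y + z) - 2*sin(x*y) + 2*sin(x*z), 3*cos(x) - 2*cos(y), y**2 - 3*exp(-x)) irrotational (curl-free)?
No, ∇×F = (2*y, 2*x*cos(x*z) - exp(y + z) - 3*exp(-x), 2*x*cos(x*y) + exp(y + z) - 3*sin(x))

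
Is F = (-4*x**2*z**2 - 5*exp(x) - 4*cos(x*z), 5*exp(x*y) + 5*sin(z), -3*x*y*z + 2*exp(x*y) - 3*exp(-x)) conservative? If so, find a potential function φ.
No, ∇×F = (-3*x*z + 2*x*exp(x*y) - 5*cos(z), -8*x**2*z + 4*x*sin(x*z) + 3*y*z - 2*y*exp(x*y) - 3*exp(-x), 5*y*exp(x*y)) ≠ 0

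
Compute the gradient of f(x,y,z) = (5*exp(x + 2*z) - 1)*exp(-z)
(5*exp(x + z), 0, (5*exp(x + 2*z) + 1)*exp(-z))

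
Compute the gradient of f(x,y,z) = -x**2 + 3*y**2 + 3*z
(-2*x, 6*y, 3)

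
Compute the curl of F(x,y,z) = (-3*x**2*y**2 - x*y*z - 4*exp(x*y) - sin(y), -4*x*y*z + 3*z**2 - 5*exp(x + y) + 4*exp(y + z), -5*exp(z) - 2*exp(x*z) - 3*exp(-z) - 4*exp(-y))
(4*x*y - 6*z - 4*exp(y + z) + 4*exp(-y), -x*y + 2*z*exp(x*z), 6*x**2*y + x*z + 4*x*exp(x*y) - 4*y*z - 5*exp(x + y) + cos(y))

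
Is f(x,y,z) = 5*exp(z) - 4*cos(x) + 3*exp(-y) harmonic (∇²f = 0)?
No, ∇²f = 5*exp(z) + 4*cos(x) + 3*exp(-y)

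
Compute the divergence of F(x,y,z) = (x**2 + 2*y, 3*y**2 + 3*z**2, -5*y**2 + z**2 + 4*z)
2*x + 6*y + 2*z + 4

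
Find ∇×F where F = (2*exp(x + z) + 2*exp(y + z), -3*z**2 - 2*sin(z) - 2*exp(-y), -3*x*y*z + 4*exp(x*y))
(-3*x*z + 4*x*exp(x*y) + 6*z + 2*cos(z), 3*y*z - 4*y*exp(x*y) + 2*exp(x + z) + 2*exp(y + z), -2*exp(y + z))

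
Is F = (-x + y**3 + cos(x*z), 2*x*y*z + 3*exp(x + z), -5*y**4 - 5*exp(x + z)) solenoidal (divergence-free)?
No, ∇·F = 2*x*z - z*sin(x*z) - 5*exp(x + z) - 1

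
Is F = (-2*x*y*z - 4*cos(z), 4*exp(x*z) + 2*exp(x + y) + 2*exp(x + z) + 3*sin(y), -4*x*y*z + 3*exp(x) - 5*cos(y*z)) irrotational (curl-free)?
No, ∇×F = (-4*x*z - 4*x*exp(x*z) + 5*z*sin(y*z) - 2*exp(x + z), -2*x*y + 4*y*z - 3*exp(x) + 4*sin(z), 2*x*z + 4*z*exp(x*z) + 2*exp(x + y) + 2*exp(x + z))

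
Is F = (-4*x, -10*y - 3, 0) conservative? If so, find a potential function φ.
Yes, F is conservative. φ = -2*x**2 - 5*y**2 - 3*y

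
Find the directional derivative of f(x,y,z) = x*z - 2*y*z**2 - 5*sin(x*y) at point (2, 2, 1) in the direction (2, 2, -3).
8*sqrt(17)*(2 - 5*cos(4))/17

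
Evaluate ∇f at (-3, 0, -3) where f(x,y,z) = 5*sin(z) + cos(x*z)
(3*sin(9), 0, 5*cos(3) + 3*sin(9))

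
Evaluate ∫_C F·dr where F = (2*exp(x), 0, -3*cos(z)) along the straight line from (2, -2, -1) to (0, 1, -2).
-2*exp(2) - 3*sin(1) + 2 + 3*sin(2)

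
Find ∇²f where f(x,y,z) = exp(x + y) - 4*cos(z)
2*exp(x + y) + 4*cos(z)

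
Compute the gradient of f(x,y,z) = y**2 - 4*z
(0, 2*y, -4)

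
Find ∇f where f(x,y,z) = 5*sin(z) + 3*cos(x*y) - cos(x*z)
(-3*y*sin(x*y) + z*sin(x*z), -3*x*sin(x*y), x*sin(x*z) + 5*cos(z))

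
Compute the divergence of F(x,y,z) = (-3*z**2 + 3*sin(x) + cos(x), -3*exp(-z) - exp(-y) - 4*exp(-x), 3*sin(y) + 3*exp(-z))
-sin(x) + 3*cos(x) - 3*exp(-z) + exp(-y)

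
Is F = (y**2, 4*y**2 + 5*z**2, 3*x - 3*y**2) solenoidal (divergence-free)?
No, ∇·F = 8*y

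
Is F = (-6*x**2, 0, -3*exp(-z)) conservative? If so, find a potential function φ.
Yes, F is conservative. φ = -2*x**3 + 3*exp(-z)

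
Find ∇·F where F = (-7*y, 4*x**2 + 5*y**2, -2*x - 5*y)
10*y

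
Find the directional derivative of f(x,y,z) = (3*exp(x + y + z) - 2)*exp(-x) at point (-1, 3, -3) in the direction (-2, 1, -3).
sqrt(14)*(-2*E - 3)/7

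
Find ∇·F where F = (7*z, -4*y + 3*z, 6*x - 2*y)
-4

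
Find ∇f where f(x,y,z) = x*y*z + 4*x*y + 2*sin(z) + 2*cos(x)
(y*z + 4*y - 2*sin(x), x*(z + 4), x*y + 2*cos(z))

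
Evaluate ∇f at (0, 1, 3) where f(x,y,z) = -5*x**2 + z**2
(0, 0, 6)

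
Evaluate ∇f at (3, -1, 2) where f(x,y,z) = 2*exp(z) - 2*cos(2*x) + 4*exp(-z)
(4*sin(6), 0, 2*(-2 + exp(4))*exp(-2))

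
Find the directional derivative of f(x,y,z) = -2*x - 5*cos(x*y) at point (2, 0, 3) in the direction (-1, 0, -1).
sqrt(2)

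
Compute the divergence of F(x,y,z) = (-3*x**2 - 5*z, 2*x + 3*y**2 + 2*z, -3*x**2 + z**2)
-6*x + 6*y + 2*z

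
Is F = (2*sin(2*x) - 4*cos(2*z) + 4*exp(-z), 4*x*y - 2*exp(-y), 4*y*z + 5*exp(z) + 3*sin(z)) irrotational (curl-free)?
No, ∇×F = (4*z, 8*sin(2*z) - 4*exp(-z), 4*y)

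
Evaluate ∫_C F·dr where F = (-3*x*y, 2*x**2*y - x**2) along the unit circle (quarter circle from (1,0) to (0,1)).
5/6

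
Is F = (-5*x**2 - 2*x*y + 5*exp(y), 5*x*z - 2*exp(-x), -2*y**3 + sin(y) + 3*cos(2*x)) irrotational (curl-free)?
No, ∇×F = (-5*x - 6*y**2 + cos(y), 6*sin(2*x), 2*x + 5*z - 5*exp(y) + 2*exp(-x))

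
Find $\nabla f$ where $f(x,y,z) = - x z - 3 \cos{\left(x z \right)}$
(z*(3*sin(x*z) - 1), 0, x*(3*sin(x*z) - 1))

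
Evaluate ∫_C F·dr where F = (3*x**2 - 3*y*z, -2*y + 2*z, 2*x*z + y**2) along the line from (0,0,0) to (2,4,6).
48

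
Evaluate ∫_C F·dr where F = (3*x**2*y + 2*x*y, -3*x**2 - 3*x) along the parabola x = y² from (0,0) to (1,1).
2/35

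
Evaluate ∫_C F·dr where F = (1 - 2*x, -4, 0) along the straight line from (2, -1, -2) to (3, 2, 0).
-16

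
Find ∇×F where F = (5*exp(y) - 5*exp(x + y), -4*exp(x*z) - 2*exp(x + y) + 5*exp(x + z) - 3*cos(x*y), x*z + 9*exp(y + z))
(4*x*exp(x*z) - 5*exp(x + z) + 9*exp(y + z), -z, 3*y*sin(x*y) - 4*z*exp(x*z) - 5*exp(y) + 3*exp(x + y) + 5*exp(x + z))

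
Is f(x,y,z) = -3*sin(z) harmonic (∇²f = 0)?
No, ∇²f = 3*sin(z)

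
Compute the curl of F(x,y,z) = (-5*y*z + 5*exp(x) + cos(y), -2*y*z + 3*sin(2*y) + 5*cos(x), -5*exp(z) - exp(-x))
(2*y, -5*y - exp(-x), 5*z - 5*sin(x) + sin(y))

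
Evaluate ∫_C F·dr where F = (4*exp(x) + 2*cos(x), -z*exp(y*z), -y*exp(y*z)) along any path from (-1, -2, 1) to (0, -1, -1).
-E - 4*exp(-1) + exp(-2) + 2*sin(1) + 4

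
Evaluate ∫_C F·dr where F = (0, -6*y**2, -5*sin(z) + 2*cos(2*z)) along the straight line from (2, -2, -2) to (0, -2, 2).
2*sin(4)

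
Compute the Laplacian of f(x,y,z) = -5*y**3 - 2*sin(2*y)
-30*y + 8*sin(2*y)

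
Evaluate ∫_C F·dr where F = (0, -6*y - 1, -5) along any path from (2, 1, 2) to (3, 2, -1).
5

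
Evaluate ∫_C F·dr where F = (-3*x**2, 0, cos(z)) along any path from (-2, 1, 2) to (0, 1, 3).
-8 - sin(2) + sin(3)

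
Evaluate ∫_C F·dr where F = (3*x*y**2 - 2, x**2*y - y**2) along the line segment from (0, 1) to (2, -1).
0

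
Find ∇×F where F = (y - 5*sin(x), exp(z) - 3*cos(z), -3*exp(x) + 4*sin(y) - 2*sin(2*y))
(-exp(z) - 3*sin(z) + 4*cos(y) - 4*cos(2*y), 3*exp(x), -1)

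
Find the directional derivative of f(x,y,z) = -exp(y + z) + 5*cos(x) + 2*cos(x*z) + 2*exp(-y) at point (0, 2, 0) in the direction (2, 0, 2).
-sqrt(2)*exp(2)/2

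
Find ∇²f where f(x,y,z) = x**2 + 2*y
2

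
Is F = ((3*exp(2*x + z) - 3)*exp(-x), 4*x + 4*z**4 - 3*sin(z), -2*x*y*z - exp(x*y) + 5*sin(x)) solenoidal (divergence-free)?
No, ∇·F = -2*x*y + 3*exp(x + z) + 3*exp(-x)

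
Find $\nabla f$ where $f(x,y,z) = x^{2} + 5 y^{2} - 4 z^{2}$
(2*x, 10*y, -8*z)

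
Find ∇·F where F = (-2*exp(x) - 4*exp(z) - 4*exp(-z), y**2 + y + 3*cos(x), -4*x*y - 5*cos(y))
2*y - 2*exp(x) + 1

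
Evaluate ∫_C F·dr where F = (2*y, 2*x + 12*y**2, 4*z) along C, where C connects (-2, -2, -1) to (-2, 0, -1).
24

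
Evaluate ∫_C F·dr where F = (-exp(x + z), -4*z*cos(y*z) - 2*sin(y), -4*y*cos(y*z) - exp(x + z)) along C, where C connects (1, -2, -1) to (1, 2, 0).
-E + 1 + 4*sin(2)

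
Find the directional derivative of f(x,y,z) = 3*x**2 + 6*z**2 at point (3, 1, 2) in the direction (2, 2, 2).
14*sqrt(3)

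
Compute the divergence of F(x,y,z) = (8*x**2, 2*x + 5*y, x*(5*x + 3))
16*x + 5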